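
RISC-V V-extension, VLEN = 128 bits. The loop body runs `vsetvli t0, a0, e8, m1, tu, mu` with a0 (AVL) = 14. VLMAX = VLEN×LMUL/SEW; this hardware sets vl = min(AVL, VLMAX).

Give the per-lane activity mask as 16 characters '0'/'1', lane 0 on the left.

VLMAX = (128 × 1) / 8 = 16 lanes
AVL=14 ≤ VLMAX=16, so vl = 14
bits (lane 0 leftmost): 1111111111111100

predicate = 1111111111111100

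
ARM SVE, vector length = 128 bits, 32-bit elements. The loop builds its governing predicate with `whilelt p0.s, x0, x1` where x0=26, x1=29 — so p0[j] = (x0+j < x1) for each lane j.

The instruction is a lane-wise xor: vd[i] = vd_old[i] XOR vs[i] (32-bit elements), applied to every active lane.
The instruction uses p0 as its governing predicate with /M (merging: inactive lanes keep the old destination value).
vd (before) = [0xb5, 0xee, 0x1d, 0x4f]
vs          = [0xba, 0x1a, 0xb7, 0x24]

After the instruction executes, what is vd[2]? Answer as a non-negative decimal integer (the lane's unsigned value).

vd[2] = 170

lane count: 128 div 32 = 4
whilelt: lane j active iff 26+j < 29 → j < 3 → 3 active
lane  0: xor(0xb5,0xba) ⇒ 0x0f
lane  1: xor(0xee,0x1a) ⇒ 0xf4
lane  2: xor(0x1d,0xb7) ⇒ 0xaa
lane  3: tail/keep ⇒ 0x4f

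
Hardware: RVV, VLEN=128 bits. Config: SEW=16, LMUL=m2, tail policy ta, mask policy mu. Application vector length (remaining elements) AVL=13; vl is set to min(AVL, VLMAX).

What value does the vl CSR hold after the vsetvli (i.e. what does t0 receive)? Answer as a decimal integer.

VLMAX = (128 × 2) / 16 = 16 lanes
vl = min(AVL, VLMAX) = min(13, 16) = 13

vl = 13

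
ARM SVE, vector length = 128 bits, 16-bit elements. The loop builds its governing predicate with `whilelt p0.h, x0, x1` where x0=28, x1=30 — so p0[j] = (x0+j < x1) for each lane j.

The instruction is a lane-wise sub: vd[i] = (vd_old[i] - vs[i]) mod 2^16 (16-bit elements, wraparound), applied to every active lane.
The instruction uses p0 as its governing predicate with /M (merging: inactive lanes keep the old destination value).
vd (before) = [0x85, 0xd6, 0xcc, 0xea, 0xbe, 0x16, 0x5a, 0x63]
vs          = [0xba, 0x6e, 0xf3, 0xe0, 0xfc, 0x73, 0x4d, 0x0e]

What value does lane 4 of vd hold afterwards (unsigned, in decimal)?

vd[4] = 190

register lanes = 128/16 = 8
p0[j] = (28+j < 30); true for j=0..1 → 2 lanes set
lane  0: sub(0x85,0xba) ⇒ 0xffcb
lane  1: sub(0xd6,0x6e) ⇒ 0x68
lane  2: tail/keep ⇒ 0xcc
lane  3: tail/keep ⇒ 0xea
lane  4: tail/keep ⇒ 0xbe
lane  5: tail/keep ⇒ 0x16
lane  6: tail/keep ⇒ 0x5a
lane  7: tail/keep ⇒ 0x63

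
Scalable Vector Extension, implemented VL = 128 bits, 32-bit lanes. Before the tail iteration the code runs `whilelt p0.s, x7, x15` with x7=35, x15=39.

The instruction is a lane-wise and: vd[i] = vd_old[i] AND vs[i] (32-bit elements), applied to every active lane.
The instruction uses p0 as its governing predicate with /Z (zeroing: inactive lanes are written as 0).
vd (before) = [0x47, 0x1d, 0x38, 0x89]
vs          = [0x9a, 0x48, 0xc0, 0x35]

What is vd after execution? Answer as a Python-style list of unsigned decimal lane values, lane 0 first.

vd = [2, 8, 0, 1]

lane count: 128 div 32 = 4
p0[j] = (35+j < 39); true for j=0..3 → 4 lanes set
[0] and(0x47,0x9a) = 0x02
[1] and(0x1d,0x48) = 0x08
[2] and(0x38,0xc0) = 0x00
[3] and(0x89,0x35) = 0x01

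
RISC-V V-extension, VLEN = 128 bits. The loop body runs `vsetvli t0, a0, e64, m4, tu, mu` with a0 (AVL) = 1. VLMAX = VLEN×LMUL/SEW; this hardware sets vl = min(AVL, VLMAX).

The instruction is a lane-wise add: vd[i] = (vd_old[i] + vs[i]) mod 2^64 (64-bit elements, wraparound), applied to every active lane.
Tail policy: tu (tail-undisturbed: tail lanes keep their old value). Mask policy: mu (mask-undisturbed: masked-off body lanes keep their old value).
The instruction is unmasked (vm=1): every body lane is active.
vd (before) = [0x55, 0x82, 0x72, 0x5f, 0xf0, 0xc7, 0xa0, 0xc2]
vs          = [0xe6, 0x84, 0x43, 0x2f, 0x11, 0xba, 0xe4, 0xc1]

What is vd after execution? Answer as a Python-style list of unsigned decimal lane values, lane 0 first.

vd = [315, 130, 114, 95, 240, 199, 160, 194]

VLMAX = VLEN×LMUL/SEW = 128×4/64 = 8
vl = min(AVL, VLMAX) = min(1, 8) = 1
lane  0: add(0x55,0xe6) ⇒ 0x13b
lane  1: tail/keep ⇒ 0x82
lane  2: tail/keep ⇒ 0x72
lane  3: tail/keep ⇒ 0x5f
lane  4: tail/keep ⇒ 0xf0
lane  5: tail/keep ⇒ 0xc7
lane  6: tail/keep ⇒ 0xa0
lane  7: tail/keep ⇒ 0xc2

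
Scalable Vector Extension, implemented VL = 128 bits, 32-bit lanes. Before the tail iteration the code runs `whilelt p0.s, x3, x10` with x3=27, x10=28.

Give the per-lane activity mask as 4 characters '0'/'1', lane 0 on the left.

128-bit reg / 32-bit elem → 4 lanes
p0[j] = (27+j < 28); true for j=0..0 → 1 lanes set
bits (lane 0 leftmost): 1000

predicate = 1000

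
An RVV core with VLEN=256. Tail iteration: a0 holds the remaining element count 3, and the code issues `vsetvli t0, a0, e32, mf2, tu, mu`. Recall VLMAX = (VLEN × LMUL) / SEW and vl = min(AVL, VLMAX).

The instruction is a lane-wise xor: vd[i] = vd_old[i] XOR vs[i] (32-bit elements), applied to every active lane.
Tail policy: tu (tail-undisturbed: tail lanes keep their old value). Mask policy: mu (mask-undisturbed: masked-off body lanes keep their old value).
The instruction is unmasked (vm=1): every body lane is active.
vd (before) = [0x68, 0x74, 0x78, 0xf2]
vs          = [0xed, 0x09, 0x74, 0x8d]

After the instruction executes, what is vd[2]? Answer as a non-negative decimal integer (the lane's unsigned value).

VLMAX = VLEN×LMUL/SEW = 256×1/2/32 = 4
vl ← min(3, 4) = 3
vd[0] xor(0x68,0xed) -> 0x85
vd[1] xor(0x74,0x09) -> 0x7d
vd[2] xor(0x78,0x74) -> 0x0c
vd[3] tail/keep -> 0xf2

vd[2] = 12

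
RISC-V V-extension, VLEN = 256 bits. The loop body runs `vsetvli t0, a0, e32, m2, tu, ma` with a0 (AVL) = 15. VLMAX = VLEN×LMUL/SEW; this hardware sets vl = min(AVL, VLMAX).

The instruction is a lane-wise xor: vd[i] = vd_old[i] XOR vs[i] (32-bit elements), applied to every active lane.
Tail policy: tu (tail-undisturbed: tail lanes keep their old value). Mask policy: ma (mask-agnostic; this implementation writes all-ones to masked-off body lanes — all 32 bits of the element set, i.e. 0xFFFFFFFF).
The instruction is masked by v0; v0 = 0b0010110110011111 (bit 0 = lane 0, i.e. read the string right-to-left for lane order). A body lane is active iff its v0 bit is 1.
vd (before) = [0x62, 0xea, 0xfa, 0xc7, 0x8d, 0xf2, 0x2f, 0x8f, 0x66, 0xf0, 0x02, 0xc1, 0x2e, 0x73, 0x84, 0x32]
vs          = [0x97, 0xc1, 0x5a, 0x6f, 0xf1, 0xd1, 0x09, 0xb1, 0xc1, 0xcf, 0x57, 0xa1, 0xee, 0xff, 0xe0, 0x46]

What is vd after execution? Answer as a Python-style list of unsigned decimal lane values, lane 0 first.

vd = [245, 43, 160, 168, 124, 4294967295, 4294967295, 62, 167, 4294967295, 85, 96, 4294967295, 140, 4294967295, 50]

VLMAX = VLEN×LMUL/SEW = 256×2/32 = 16
vl ← min(15, 16) = 15
  i=0: xor(0x62,0x97) → 245
  i=1: xor(0xea,0xc1) → 43
  i=2: xor(0xfa,0x5a) → 160
  i=3: xor(0xc7,0x6f) → 168
  i=4: xor(0x8d,0xf1) → 124
  i=5: mask-off/ones → 4294967295
  i=6: mask-off/ones → 4294967295
  i=7: xor(0x8f,0xb1) → 62
  i=8: xor(0x66,0xc1) → 167
  i=9: mask-off/ones → 4294967295
  i=10: xor(0x02,0x57) → 85
  i=11: xor(0xc1,0xa1) → 96
  i=12: mask-off/ones → 4294967295
  i=13: xor(0x73,0xff) → 140
  i=14: mask-off/ones → 4294967295
  i=15: tail/keep → 50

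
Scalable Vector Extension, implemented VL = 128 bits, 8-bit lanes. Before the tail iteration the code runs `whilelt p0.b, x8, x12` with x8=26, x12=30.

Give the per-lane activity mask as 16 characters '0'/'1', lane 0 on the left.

predicate = 1111000000000000

register lanes = 128/8 = 16
whilelt: lane j active iff 26+j < 30 → j < 4 → 4 active
bits (lane 0 leftmost): 1111000000000000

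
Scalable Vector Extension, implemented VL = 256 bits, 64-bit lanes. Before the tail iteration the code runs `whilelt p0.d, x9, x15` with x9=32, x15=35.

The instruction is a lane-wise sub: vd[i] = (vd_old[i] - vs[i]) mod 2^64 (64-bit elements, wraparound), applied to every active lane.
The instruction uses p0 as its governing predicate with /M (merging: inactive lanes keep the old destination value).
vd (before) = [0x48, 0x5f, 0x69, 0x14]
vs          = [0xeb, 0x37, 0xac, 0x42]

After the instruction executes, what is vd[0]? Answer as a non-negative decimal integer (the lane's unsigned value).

vd[0] = 18446744073709551453

lane count: 256 div 64 = 4
p0[j] = (32+j < 35); true for j=0..2 → 3 lanes set
lane  0: sub(0x48,0xeb) ⇒ 0xffffffffffffff5d
lane  1: sub(0x5f,0x37) ⇒ 0x28
lane  2: sub(0x69,0xac) ⇒ 0xffffffffffffffbd
lane  3: tail/keep ⇒ 0x14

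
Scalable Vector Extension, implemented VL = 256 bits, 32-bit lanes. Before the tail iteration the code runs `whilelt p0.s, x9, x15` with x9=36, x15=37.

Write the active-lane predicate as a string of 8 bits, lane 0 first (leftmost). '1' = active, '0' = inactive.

256-bit reg / 32-bit elem → 8 lanes
whilelt: lane j active iff 36+j < 37 → j < 1 → 1 active
bits (lane 0 leftmost): 10000000

predicate = 10000000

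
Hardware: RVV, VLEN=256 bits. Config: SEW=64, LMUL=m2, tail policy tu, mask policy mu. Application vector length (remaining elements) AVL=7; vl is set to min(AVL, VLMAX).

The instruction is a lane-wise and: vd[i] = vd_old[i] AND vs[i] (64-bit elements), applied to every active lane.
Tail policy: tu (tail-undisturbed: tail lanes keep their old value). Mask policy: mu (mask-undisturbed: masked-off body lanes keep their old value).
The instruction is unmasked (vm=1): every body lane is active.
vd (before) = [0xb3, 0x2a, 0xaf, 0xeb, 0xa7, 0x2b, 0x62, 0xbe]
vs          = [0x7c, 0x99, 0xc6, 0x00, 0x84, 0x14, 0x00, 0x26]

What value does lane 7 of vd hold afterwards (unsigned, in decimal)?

vd[7] = 190

VLMAX = (256 × 2) / 64 = 8 lanes
AVL=7 ≤ VLMAX=8, so vl = 7
  i=0: and(0xb3,0x7c) → 48
  i=1: and(0x2a,0x99) → 8
  i=2: and(0xaf,0xc6) → 134
  i=3: and(0xeb,0x00) → 0
  i=4: and(0xa7,0x84) → 132
  i=5: and(0x2b,0x14) → 0
  i=6: and(0x62,0x00) → 0
  i=7: tail/keep → 190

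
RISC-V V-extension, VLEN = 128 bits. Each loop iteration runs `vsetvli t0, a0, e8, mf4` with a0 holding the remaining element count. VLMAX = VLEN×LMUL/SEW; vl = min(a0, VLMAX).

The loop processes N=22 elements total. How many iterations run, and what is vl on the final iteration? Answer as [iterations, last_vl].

[iterations, last_vl] = [6, 2]

VLMAX = VLEN×LMUL/SEW = 128×1/4/8 = 4
22 elements at 4/iter → 6 passes, remainder 2 on the last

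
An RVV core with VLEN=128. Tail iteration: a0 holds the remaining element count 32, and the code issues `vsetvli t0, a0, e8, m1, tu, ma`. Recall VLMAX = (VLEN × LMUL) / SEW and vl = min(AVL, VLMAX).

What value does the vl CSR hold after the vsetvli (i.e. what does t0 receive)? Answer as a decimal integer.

vl = 16

lanes per group: 128·1/8 = 16
AVL=32 > VLMAX=16, so vl = 16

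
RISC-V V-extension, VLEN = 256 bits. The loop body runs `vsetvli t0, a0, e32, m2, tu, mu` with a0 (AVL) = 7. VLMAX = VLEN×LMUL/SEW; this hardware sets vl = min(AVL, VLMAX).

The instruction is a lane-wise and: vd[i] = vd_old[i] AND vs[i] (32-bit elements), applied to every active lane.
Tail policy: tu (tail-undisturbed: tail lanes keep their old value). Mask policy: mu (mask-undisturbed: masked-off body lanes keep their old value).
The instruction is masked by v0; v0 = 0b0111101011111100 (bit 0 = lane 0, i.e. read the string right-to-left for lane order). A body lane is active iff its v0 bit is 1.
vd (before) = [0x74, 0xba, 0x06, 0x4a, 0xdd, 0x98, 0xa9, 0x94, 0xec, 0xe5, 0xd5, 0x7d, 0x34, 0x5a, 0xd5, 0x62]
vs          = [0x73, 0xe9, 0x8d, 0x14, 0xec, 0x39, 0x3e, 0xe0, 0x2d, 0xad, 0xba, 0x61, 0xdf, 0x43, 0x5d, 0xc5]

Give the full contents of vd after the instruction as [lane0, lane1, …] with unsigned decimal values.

lanes per group: 256·2/32 = 16
AVL=7 ≤ VLMAX=16, so vl = 7
vd[0] mask-off/keep -> 0x74
vd[1] mask-off/keep -> 0xba
vd[2] and(0x06,0x8d) -> 0x04
vd[3] and(0x4a,0x14) -> 0x00
vd[4] and(0xdd,0xec) -> 0xcc
vd[5] and(0x98,0x39) -> 0x18
vd[6] and(0xa9,0x3e) -> 0x28
vd[7] tail/keep -> 0x94
vd[8] tail/keep -> 0xec
vd[9] tail/keep -> 0xe5
vd[10] tail/keep -> 0xd5
vd[11] tail/keep -> 0x7d
vd[12] tail/keep -> 0x34
vd[13] tail/keep -> 0x5a
vd[14] tail/keep -> 0xd5
vd[15] tail/keep -> 0x62

vd = [116, 186, 4, 0, 204, 24, 40, 148, 236, 229, 213, 125, 52, 90, 213, 98]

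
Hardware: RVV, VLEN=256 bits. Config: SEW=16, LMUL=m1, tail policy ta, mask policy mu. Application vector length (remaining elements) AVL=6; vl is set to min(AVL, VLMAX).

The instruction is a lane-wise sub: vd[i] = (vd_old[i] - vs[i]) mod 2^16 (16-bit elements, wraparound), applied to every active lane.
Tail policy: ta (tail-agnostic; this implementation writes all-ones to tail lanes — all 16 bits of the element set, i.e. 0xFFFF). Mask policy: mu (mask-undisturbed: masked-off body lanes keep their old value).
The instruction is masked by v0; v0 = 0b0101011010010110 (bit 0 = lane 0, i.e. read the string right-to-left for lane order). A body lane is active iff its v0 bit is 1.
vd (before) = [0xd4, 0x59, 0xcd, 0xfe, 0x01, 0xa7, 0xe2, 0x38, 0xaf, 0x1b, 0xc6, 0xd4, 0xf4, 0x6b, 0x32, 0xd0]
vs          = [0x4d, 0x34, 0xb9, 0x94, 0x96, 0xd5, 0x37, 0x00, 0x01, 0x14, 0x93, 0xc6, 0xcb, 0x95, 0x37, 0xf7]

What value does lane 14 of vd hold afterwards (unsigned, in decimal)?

vd[14] = 65535

VLMAX = VLEN×LMUL/SEW = 256×1/16 = 16
vl ← min(6, 16) = 6
vd[0] mask-off/keep -> 0xd4
vd[1] sub(0x59,0x34) -> 0x25
vd[2] sub(0xcd,0xb9) -> 0x14
vd[3] mask-off/keep -> 0xfe
vd[4] sub(0x01,0x96) -> 0xff6b
vd[5] mask-off/keep -> 0xa7
vd[6] tail/ones -> 0xffff
vd[7] tail/ones -> 0xffff
vd[8] tail/ones -> 0xffff
vd[9] tail/ones -> 0xffff
vd[10] tail/ones -> 0xffff
vd[11] tail/ones -> 0xffff
vd[12] tail/ones -> 0xffff
vd[13] tail/ones -> 0xffff
vd[14] tail/ones -> 0xffff
vd[15] tail/ones -> 0xffff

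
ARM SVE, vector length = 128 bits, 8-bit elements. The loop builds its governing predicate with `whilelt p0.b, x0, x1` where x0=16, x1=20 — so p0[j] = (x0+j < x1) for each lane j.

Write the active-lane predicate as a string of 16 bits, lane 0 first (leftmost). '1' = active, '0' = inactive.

128-bit reg / 8-bit elem → 16 lanes
active while 16+j < 20, i.e. j ∈ [0,4) capped at 16 ⇒ 4
bits (lane 0 leftmost): 1111000000000000

predicate = 1111000000000000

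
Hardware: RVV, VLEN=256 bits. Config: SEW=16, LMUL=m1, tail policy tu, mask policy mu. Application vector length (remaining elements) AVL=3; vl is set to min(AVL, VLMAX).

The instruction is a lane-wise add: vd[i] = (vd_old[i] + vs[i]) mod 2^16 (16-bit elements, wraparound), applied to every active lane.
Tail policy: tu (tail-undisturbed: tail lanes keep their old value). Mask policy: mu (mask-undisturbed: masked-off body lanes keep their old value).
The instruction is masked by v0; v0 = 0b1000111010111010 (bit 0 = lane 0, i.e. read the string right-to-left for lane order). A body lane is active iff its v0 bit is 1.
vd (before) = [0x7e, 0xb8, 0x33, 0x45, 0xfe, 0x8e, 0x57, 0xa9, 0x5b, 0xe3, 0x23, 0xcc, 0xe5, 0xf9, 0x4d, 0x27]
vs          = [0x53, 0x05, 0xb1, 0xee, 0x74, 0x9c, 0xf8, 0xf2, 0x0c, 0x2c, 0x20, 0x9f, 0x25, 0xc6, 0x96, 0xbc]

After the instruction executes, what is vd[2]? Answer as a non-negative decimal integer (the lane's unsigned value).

VLMAX = VLEN×LMUL/SEW = 256×1/16 = 16
vl = min(AVL, VLMAX) = min(3, 16) = 3
vd[0] mask-off/keep -> 0x7e
vd[1] add(0xb8,0x05) -> 0xbd
vd[2] mask-off/keep -> 0x33
vd[3] tail/keep -> 0x45
vd[4] tail/keep -> 0xfe
vd[5] tail/keep -> 0x8e
vd[6] tail/keep -> 0x57
vd[7] tail/keep -> 0xa9
vd[8] tail/keep -> 0x5b
vd[9] tail/keep -> 0xe3
vd[10] tail/keep -> 0x23
vd[11] tail/keep -> 0xcc
vd[12] tail/keep -> 0xe5
vd[13] tail/keep -> 0xf9
vd[14] tail/keep -> 0x4d
vd[15] tail/keep -> 0x27

vd[2] = 51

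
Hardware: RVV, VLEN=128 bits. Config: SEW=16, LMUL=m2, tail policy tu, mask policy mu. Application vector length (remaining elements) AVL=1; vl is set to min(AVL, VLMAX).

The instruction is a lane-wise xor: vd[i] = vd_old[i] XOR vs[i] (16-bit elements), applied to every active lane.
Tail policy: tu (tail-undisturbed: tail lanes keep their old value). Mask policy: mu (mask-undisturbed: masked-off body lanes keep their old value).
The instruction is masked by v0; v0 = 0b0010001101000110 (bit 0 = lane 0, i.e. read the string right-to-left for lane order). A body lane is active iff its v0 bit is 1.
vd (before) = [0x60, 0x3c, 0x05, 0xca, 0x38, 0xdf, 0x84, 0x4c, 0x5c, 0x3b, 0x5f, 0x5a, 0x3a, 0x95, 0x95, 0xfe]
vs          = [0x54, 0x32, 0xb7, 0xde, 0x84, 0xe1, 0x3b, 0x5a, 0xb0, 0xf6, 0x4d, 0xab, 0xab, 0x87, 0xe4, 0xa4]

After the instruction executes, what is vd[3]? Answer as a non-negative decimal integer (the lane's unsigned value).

lanes per group: 128·2/16 = 16
AVL=1 ≤ VLMAX=16, so vl = 1
  i=0: mask-off/keep → 96
  i=1: tail/keep → 60
  i=2: tail/keep → 5
  i=3: tail/keep → 202
  i=4: tail/keep → 56
  i=5: tail/keep → 223
  i=6: tail/keep → 132
  i=7: tail/keep → 76
  i=8: tail/keep → 92
  i=9: tail/keep → 59
  i=10: tail/keep → 95
  i=11: tail/keep → 90
  i=12: tail/keep → 58
  i=13: tail/keep → 149
  i=14: tail/keep → 149
  i=15: tail/keep → 254

vd[3] = 202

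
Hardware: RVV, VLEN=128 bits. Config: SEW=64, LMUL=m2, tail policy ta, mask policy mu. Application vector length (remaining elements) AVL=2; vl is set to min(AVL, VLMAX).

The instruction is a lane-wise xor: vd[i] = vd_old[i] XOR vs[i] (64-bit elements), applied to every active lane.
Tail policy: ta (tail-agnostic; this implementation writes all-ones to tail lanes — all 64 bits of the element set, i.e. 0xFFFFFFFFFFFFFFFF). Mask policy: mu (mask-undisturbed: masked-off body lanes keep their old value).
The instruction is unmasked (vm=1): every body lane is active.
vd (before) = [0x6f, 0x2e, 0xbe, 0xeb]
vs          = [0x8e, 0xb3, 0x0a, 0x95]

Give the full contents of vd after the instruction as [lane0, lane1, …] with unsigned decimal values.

lanes per group: 128·2/64 = 4
vl = min(AVL, VLMAX) = min(2, 4) = 2
vd[0] xor(0x6f,0x8e) -> 0xe1
vd[1] xor(0x2e,0xb3) -> 0x9d
vd[2] tail/ones -> 0xffffffffffffffff
vd[3] tail/ones -> 0xffffffffffffffff

vd = [225, 157, 18446744073709551615, 18446744073709551615]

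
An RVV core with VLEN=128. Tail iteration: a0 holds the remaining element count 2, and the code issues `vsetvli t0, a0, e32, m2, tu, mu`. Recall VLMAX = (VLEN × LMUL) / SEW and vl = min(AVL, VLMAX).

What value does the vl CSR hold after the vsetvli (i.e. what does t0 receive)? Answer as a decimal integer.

vl = 2

VLMAX = (128 × 2) / 32 = 8 lanes
vl = min(AVL, VLMAX) = min(2, 8) = 2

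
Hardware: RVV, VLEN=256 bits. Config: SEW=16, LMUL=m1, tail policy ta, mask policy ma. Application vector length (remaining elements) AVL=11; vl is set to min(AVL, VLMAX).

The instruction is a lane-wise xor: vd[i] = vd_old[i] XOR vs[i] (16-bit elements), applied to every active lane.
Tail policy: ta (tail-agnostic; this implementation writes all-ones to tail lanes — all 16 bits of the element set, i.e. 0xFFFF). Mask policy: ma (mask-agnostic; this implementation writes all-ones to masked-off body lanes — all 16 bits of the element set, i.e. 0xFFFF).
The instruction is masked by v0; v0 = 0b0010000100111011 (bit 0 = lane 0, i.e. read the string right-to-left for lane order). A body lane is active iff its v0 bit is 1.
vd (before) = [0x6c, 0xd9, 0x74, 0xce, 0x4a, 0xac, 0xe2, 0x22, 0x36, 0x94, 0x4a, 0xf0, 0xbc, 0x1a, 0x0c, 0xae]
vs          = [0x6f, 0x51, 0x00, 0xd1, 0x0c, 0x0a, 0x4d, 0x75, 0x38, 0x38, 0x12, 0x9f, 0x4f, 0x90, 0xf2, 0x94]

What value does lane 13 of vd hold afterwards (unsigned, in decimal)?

vd[13] = 65535

VLMAX = VLEN×LMUL/SEW = 256×1/16 = 16
AVL=11 ≤ VLMAX=16, so vl = 11
vd[0] xor(0x6c,0x6f) -> 0x03
vd[1] xor(0xd9,0x51) -> 0x88
vd[2] mask-off/ones -> 0xffff
vd[3] xor(0xce,0xd1) -> 0x1f
vd[4] xor(0x4a,0x0c) -> 0x46
vd[5] xor(0xac,0x0a) -> 0xa6
vd[6] mask-off/ones -> 0xffff
vd[7] mask-off/ones -> 0xffff
vd[8] xor(0x36,0x38) -> 0x0e
vd[9] mask-off/ones -> 0xffff
vd[10] mask-off/ones -> 0xffff
vd[11] tail/ones -> 0xffff
vd[12] tail/ones -> 0xffff
vd[13] tail/ones -> 0xffff
vd[14] tail/ones -> 0xffff
vd[15] tail/ones -> 0xffff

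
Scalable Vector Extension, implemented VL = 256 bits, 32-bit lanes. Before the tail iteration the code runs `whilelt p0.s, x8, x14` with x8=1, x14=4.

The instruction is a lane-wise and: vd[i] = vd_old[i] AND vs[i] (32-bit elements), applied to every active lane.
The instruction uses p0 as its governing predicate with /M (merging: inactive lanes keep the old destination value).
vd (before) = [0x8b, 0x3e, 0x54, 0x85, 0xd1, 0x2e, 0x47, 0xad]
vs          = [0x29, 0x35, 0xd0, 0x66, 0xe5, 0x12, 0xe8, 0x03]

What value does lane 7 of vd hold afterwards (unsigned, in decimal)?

vd[7] = 173

lane count: 256 div 32 = 8
active while 1+j < 4, i.e. j ∈ [0,3) capped at 8 ⇒ 3
  i=0: and(0x8b,0x29) → 9
  i=1: and(0x3e,0x35) → 52
  i=2: and(0x54,0xd0) → 80
  i=3: tail/keep → 133
  i=4: tail/keep → 209
  i=5: tail/keep → 46
  i=6: tail/keep → 71
  i=7: tail/keep → 173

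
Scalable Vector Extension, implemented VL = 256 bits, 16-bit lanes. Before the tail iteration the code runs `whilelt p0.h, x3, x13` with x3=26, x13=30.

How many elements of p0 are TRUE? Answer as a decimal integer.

register lanes = 256/16 = 16
p0[j] = (26+j < 30); true for j=0..3 → 4 lanes set

vl = 4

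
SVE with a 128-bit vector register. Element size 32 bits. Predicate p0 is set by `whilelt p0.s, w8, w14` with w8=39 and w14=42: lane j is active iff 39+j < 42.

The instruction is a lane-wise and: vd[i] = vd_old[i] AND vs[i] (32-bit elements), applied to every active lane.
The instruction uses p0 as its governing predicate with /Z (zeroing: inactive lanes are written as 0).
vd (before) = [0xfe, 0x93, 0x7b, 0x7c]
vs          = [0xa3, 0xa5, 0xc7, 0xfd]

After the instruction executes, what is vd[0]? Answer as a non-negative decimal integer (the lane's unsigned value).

register lanes = 128/32 = 4
whilelt: lane j active iff 39+j < 42 → j < 3 → 3 active
vd[0] and(0xfe,0xa3) -> 0xa2
vd[1] and(0x93,0xa5) -> 0x81
vd[2] and(0x7b,0xc7) -> 0x43
vd[3] tail/zero -> 0x00

vd[0] = 162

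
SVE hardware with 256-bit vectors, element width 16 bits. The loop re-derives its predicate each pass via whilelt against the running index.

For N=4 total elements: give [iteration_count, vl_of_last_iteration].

lane count: 256 div 16 = 16
N=4: ⌈4/16⌉ = 1 iters; last vl = 4 − 0×16 = 4

[iterations, last_vl] = [1, 4]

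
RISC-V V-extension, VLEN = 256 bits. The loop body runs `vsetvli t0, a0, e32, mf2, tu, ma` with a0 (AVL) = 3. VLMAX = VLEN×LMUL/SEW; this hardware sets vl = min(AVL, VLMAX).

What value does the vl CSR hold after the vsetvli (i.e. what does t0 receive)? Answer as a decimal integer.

VLMAX = (256 × 1/2) / 32 = 4 lanes
AVL=3 ≤ VLMAX=4, so vl = 3

vl = 3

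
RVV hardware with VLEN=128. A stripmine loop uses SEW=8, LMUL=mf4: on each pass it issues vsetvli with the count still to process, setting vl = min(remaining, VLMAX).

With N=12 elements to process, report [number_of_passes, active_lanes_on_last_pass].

[iterations, last_vl] = [3, 4]

VLMAX = VLEN×LMUL/SEW = 128×1/4/8 = 4
N=12: ⌈12/4⌉ = 3 iters; last vl = 12 − 2×4 = 4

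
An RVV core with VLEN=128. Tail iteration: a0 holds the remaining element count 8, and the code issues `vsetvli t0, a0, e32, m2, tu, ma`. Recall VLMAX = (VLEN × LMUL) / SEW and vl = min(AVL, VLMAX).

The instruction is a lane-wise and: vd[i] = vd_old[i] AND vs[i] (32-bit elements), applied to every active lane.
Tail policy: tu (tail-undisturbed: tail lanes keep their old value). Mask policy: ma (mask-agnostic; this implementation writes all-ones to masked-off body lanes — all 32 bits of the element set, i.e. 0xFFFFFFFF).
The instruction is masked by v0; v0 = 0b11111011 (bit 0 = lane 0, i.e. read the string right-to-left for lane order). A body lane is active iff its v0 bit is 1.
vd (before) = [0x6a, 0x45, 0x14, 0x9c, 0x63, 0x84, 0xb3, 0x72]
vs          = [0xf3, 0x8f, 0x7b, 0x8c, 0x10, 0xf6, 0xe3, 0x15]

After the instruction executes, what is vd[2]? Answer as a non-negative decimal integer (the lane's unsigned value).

vd[2] = 4294967295

VLMAX = (128 × 2) / 32 = 8 lanes
vl ← min(8, 8) = 8
vd[0] and(0x6a,0xf3) -> 0x62
vd[1] and(0x45,0x8f) -> 0x05
vd[2] mask-off/ones -> 0xffffffff
vd[3] and(0x9c,0x8c) -> 0x8c
vd[4] and(0x63,0x10) -> 0x00
vd[5] and(0x84,0xf6) -> 0x84
vd[6] and(0xb3,0xe3) -> 0xa3
vd[7] and(0x72,0x15) -> 0x10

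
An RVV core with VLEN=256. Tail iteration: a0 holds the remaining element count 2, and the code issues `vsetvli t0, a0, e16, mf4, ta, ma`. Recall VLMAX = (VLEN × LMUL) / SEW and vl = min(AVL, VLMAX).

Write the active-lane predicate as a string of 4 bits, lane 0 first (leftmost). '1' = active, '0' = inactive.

predicate = 1100

lanes per group: 256·1/4/16 = 4
vl = min(AVL, VLMAX) = min(2, 4) = 2
bits (lane 0 leftmost): 1100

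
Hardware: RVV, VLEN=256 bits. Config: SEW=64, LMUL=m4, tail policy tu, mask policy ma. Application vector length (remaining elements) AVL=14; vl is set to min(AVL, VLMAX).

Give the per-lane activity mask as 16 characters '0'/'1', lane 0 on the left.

lanes per group: 256·4/64 = 16
AVL=14 ≤ VLMAX=16, so vl = 14
bits (lane 0 leftmost): 1111111111111100

predicate = 1111111111111100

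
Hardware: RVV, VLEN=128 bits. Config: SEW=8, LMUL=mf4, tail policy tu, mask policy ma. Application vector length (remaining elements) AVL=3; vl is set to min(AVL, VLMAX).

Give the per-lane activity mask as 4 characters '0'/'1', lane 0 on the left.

predicate = 1110

lanes per group: 128·1/4/8 = 4
vl ← min(3, 4) = 3
bits (lane 0 leftmost): 1110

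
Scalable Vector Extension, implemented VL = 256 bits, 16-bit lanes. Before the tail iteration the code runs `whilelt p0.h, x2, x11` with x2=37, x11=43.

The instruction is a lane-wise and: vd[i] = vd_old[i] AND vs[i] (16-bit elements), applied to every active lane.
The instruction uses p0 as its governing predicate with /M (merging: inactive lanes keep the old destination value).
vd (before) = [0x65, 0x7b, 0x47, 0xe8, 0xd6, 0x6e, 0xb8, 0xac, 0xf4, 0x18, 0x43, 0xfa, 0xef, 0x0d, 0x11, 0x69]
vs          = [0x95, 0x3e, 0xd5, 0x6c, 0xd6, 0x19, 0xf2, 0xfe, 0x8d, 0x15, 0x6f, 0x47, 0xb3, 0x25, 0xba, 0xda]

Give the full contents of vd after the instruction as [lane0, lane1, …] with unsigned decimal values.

lane count: 256 div 16 = 16
p0[j] = (37+j < 43); true for j=0..5 → 6 lanes set
[0] and(0x65,0x95) = 0x05
[1] and(0x7b,0x3e) = 0x3a
[2] and(0x47,0xd5) = 0x45
[3] and(0xe8,0x6c) = 0x68
[4] and(0xd6,0xd6) = 0xd6
[5] and(0x6e,0x19) = 0x08
[6] tail/keep = 0xb8
[7] tail/keep = 0xac
[8] tail/keep = 0xf4
[9] tail/keep = 0x18
[10] tail/keep = 0x43
[11] tail/keep = 0xfa
[12] tail/keep = 0xef
[13] tail/keep = 0x0d
[14] tail/keep = 0x11
[15] tail/keep = 0x69

vd = [5, 58, 69, 104, 214, 8, 184, 172, 244, 24, 67, 250, 239, 13, 17, 105]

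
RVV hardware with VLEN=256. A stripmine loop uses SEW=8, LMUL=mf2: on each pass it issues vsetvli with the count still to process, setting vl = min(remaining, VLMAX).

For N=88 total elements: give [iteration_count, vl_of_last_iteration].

[iterations, last_vl] = [6, 8]

lanes per group: 256·1/2/8 = 16
88 elements at 16/iter → 6 passes, remainder 8 on the last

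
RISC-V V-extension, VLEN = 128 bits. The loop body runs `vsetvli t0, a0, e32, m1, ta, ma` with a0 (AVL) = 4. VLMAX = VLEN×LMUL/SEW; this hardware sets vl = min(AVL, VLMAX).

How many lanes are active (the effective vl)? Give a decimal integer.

VLMAX = (128 × 1) / 32 = 4 lanes
AVL=4 ≤ VLMAX=4, so vl = 4

vl = 4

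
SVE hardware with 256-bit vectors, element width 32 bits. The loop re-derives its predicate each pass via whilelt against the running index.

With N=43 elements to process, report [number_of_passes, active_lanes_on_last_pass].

lane count: 256 div 32 = 8
43 elements at 8/iter → 6 passes, remainder 3 on the last

[iterations, last_vl] = [6, 3]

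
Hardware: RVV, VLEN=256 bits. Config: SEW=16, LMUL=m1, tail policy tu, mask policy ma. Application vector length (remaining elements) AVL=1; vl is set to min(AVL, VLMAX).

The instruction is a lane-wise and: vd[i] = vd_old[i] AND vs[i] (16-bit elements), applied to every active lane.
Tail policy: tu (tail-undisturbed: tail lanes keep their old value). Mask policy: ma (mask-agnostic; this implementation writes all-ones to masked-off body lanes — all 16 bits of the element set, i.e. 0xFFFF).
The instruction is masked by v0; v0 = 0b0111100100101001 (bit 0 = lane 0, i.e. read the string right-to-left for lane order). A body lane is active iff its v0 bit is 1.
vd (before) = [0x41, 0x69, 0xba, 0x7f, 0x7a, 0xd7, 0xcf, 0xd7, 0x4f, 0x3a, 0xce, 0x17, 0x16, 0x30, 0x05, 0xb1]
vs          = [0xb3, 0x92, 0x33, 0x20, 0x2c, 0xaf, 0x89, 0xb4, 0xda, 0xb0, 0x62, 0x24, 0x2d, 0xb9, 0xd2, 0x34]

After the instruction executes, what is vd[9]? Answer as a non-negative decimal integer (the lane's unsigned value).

vd[9] = 58

VLMAX = VLEN×LMUL/SEW = 256×1/16 = 16
vl ← min(1, 16) = 1
vd[0] and(0x41,0xb3) -> 0x01
vd[1] tail/keep -> 0x69
vd[2] tail/keep -> 0xba
vd[3] tail/keep -> 0x7f
vd[4] tail/keep -> 0x7a
vd[5] tail/keep -> 0xd7
vd[6] tail/keep -> 0xcf
vd[7] tail/keep -> 0xd7
vd[8] tail/keep -> 0x4f
vd[9] tail/keep -> 0x3a
vd[10] tail/keep -> 0xce
vd[11] tail/keep -> 0x17
vd[12] tail/keep -> 0x16
vd[13] tail/keep -> 0x30
vd[14] tail/keep -> 0x05
vd[15] tail/keep -> 0xb1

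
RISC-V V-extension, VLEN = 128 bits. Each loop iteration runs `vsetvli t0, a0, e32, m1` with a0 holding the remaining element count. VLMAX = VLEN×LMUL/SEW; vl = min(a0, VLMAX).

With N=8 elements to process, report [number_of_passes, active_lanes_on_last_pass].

lanes per group: 128·1/32 = 4
8 elements at 4/iter → 2 passes, remainder 4 on the last

[iterations, last_vl] = [2, 4]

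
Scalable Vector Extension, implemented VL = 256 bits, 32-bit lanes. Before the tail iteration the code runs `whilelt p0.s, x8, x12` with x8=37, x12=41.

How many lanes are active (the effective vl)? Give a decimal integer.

lane count: 256 div 32 = 8
active while 37+j < 41, i.e. j ∈ [0,4) capped at 8 ⇒ 4

vl = 4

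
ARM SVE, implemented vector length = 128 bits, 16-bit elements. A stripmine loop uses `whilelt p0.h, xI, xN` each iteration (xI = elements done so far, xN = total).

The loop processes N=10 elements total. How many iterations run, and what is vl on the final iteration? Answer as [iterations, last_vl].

[iterations, last_vl] = [2, 2]

register lanes = 128/16 = 8
10 elements at 8/iter → 2 passes, remainder 2 on the last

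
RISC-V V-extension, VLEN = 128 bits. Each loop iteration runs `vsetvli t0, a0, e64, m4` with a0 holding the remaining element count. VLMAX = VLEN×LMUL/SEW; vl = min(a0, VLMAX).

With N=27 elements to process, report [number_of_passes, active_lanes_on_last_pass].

VLMAX = VLEN×LMUL/SEW = 128×4/64 = 8
iterations = ceil(27/8) = 4; final-pass vl = 3

[iterations, last_vl] = [4, 3]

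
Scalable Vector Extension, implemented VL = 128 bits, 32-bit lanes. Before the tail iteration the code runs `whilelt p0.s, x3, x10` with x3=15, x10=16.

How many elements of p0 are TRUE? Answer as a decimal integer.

vl = 1

lane count: 128 div 32 = 4
active while 15+j < 16, i.e. j ∈ [0,1) capped at 4 ⇒ 1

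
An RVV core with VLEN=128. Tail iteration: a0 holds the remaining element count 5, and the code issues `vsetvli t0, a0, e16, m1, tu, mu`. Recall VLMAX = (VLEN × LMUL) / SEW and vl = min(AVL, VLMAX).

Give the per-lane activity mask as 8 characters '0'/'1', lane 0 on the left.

predicate = 11111000

VLMAX = VLEN×LMUL/SEW = 128×1/16 = 8
vl ← min(5, 8) = 5
bits (lane 0 leftmost): 11111000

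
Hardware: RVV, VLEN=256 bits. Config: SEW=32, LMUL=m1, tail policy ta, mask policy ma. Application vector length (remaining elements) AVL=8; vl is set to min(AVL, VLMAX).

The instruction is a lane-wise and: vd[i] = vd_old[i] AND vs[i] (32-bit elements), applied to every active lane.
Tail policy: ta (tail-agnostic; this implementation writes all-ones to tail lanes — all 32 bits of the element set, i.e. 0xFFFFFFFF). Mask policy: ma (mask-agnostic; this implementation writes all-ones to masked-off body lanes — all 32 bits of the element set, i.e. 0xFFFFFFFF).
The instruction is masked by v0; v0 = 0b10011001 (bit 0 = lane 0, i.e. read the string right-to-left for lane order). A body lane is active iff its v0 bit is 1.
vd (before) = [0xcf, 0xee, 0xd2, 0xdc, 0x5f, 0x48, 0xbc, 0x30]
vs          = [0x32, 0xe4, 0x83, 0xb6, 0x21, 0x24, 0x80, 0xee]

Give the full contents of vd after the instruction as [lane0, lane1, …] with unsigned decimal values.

VLMAX = VLEN×LMUL/SEW = 256×1/32 = 8
vl = min(AVL, VLMAX) = min(8, 8) = 8
[0] and(0xcf,0x32) = 0x02
[1] mask-off/ones = 0xffffffff
[2] mask-off/ones = 0xffffffff
[3] and(0xdc,0xb6) = 0x94
[4] and(0x5f,0x21) = 0x01
[5] mask-off/ones = 0xffffffff
[6] mask-off/ones = 0xffffffff
[7] and(0x30,0xee) = 0x20

vd = [2, 4294967295, 4294967295, 148, 1, 4294967295, 4294967295, 32]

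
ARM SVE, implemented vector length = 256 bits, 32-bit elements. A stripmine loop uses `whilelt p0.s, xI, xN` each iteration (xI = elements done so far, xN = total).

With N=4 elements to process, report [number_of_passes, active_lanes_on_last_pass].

register lanes = 256/32 = 8
iterations = ceil(4/8) = 1; final-pass vl = 4

[iterations, last_vl] = [1, 4]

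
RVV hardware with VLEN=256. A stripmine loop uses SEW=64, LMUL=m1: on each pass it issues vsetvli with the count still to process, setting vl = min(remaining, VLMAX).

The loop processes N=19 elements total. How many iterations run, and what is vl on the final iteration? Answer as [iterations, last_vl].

[iterations, last_vl] = [5, 3]

VLMAX = (256 × 1) / 64 = 4 lanes
N=19: ⌈19/4⌉ = 5 iters; last vl = 19 − 4×4 = 3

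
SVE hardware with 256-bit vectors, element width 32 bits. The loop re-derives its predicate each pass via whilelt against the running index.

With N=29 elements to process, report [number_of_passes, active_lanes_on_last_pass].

[iterations, last_vl] = [4, 5]

register lanes = 256/32 = 8
iterations = ceil(29/8) = 4; final-pass vl = 5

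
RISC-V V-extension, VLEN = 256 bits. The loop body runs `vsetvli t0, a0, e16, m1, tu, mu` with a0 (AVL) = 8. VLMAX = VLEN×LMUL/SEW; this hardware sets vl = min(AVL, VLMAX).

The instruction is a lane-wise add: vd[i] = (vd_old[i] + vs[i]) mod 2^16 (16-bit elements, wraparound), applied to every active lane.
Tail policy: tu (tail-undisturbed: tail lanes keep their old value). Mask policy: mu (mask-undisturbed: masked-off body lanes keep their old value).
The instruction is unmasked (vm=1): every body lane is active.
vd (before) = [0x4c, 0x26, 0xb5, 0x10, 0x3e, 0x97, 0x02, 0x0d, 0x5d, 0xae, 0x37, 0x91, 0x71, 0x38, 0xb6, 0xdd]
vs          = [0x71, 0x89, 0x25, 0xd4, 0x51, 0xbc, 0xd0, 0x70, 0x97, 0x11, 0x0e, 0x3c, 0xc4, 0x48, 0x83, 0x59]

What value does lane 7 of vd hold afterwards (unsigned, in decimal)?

vd[7] = 125

VLMAX = (256 × 1) / 16 = 16 lanes
vl ← min(8, 16) = 8
lane  0: add(0x4c,0x71) ⇒ 0xbd
lane  1: add(0x26,0x89) ⇒ 0xaf
lane  2: add(0xb5,0x25) ⇒ 0xda
lane  3: add(0x10,0xd4) ⇒ 0xe4
lane  4: add(0x3e,0x51) ⇒ 0x8f
lane  5: add(0x97,0xbc) ⇒ 0x153
lane  6: add(0x02,0xd0) ⇒ 0xd2
lane  7: add(0x0d,0x70) ⇒ 0x7d
lane  8: tail/keep ⇒ 0x5d
lane  9: tail/keep ⇒ 0xae
lane 10: tail/keep ⇒ 0x37
lane 11: tail/keep ⇒ 0x91
lane 12: tail/keep ⇒ 0x71
lane 13: tail/keep ⇒ 0x38
lane 14: tail/keep ⇒ 0xb6
lane 15: tail/keep ⇒ 0xdd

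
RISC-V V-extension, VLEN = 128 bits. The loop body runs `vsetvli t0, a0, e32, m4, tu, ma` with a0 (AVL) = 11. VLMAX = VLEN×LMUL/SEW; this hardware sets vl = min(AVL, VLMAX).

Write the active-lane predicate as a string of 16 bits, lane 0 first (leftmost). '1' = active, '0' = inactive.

predicate = 1111111111100000

VLMAX = (128 × 4) / 32 = 16 lanes
vl = min(AVL, VLMAX) = min(11, 16) = 11
bits (lane 0 leftmost): 1111111111100000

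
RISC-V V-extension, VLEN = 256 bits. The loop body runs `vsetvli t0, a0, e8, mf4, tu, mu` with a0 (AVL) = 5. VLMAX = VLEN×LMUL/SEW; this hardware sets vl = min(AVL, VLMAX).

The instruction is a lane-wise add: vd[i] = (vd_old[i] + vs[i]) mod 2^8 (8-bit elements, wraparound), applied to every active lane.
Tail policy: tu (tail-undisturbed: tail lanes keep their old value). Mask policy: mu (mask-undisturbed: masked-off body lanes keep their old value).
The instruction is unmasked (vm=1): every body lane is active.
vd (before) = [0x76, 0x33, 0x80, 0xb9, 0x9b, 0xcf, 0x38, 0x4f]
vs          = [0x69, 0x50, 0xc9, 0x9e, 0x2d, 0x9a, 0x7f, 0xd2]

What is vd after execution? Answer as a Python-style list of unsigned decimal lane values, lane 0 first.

lanes per group: 256·1/4/8 = 8
AVL=5 ≤ VLMAX=8, so vl = 5
vd[0] add(0x76,0x69) -> 0xdf
vd[1] add(0x33,0x50) -> 0x83
vd[2] add(0x80,0xc9) -> 0x49
vd[3] add(0xb9,0x9e) -> 0x57
vd[4] add(0x9b,0x2d) -> 0xc8
vd[5] tail/keep -> 0xcf
vd[6] tail/keep -> 0x38
vd[7] tail/keep -> 0x4f

vd = [223, 131, 73, 87, 200, 207, 56, 79]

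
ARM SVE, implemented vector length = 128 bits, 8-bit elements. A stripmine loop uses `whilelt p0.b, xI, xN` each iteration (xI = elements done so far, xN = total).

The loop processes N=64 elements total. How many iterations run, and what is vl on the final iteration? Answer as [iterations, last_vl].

[iterations, last_vl] = [4, 16]

register lanes = 128/8 = 16
64 elements at 16/iter → 4 passes, remainder 16 on the last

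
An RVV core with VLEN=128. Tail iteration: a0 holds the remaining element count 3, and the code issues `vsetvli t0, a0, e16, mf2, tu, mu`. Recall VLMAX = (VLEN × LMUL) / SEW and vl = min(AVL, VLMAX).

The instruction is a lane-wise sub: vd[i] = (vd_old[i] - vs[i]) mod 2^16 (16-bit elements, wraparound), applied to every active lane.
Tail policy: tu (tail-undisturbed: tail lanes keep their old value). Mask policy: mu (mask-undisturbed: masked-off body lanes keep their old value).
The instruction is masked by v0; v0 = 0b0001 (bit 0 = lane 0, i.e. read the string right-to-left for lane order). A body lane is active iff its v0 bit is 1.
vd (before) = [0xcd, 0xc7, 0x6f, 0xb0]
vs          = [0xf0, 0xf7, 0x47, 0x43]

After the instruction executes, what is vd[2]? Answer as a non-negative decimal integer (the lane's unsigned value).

lanes per group: 128·1/2/16 = 4
vl ← min(3, 4) = 3
  i=0: sub(0xcd,0xf0) → 65501
  i=1: mask-off/keep → 199
  i=2: mask-off/keep → 111
  i=3: tail/keep → 176

vd[2] = 111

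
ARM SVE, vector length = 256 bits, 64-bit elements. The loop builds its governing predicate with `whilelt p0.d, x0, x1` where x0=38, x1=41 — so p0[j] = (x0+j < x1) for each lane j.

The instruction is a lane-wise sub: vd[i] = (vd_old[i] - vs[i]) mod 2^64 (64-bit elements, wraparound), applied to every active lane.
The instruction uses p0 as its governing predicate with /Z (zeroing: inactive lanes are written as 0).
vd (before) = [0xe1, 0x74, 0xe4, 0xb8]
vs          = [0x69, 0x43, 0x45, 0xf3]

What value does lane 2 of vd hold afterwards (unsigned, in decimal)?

vd[2] = 159

register lanes = 256/64 = 4
p0[j] = (38+j < 41); true for j=0..2 → 3 lanes set
vd[0] sub(0xe1,0x69) -> 0x78
vd[1] sub(0x74,0x43) -> 0x31
vd[2] sub(0xe4,0x45) -> 0x9f
vd[3] tail/zero -> 0x00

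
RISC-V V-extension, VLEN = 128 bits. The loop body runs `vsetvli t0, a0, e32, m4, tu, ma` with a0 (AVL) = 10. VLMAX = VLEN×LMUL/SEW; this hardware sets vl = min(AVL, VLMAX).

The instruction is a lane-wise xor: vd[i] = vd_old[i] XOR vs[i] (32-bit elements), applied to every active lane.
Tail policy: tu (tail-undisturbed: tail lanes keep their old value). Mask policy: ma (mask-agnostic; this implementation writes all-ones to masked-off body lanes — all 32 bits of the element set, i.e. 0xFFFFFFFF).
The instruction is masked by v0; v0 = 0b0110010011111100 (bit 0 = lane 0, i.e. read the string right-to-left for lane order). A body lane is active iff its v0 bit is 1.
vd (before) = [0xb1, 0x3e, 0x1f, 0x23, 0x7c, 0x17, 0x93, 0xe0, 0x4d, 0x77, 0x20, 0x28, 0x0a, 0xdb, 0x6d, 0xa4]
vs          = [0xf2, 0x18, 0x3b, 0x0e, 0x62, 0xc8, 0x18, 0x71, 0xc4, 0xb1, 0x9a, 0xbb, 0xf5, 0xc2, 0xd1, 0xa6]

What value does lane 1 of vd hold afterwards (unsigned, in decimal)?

VLMAX = (128 × 4) / 32 = 16 lanes
vl = min(AVL, VLMAX) = min(10, 16) = 10
vd[0] mask-off/ones -> 0xffffffff
vd[1] mask-off/ones -> 0xffffffff
vd[2] xor(0x1f,0x3b) -> 0x24
vd[3] xor(0x23,0x0e) -> 0x2d
vd[4] xor(0x7c,0x62) -> 0x1e
vd[5] xor(0x17,0xc8) -> 0xdf
vd[6] xor(0x93,0x18) -> 0x8b
vd[7] xor(0xe0,0x71) -> 0x91
vd[8] mask-off/ones -> 0xffffffff
vd[9] mask-off/ones -> 0xffffffff
vd[10] tail/keep -> 0x20
vd[11] tail/keep -> 0x28
vd[12] tail/keep -> 0x0a
vd[13] tail/keep -> 0xdb
vd[14] tail/keep -> 0x6d
vd[15] tail/keep -> 0xa4

vd[1] = 4294967295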